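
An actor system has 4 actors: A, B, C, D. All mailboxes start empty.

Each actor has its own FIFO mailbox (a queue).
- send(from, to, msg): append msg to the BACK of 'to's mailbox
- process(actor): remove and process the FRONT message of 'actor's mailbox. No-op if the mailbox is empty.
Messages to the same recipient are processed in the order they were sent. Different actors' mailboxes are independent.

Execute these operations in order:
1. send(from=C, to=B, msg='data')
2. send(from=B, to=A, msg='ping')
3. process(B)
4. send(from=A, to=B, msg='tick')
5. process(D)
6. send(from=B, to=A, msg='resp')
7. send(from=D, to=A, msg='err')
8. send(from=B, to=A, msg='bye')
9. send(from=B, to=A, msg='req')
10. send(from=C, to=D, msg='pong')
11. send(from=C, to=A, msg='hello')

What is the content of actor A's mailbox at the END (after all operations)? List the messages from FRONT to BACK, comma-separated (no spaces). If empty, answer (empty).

After 1 (send(from=C, to=B, msg='data')): A:[] B:[data] C:[] D:[]
After 2 (send(from=B, to=A, msg='ping')): A:[ping] B:[data] C:[] D:[]
After 3 (process(B)): A:[ping] B:[] C:[] D:[]
After 4 (send(from=A, to=B, msg='tick')): A:[ping] B:[tick] C:[] D:[]
After 5 (process(D)): A:[ping] B:[tick] C:[] D:[]
After 6 (send(from=B, to=A, msg='resp')): A:[ping,resp] B:[tick] C:[] D:[]
After 7 (send(from=D, to=A, msg='err')): A:[ping,resp,err] B:[tick] C:[] D:[]
After 8 (send(from=B, to=A, msg='bye')): A:[ping,resp,err,bye] B:[tick] C:[] D:[]
After 9 (send(from=B, to=A, msg='req')): A:[ping,resp,err,bye,req] B:[tick] C:[] D:[]
After 10 (send(from=C, to=D, msg='pong')): A:[ping,resp,err,bye,req] B:[tick] C:[] D:[pong]
After 11 (send(from=C, to=A, msg='hello')): A:[ping,resp,err,bye,req,hello] B:[tick] C:[] D:[pong]

Answer: ping,resp,err,bye,req,hello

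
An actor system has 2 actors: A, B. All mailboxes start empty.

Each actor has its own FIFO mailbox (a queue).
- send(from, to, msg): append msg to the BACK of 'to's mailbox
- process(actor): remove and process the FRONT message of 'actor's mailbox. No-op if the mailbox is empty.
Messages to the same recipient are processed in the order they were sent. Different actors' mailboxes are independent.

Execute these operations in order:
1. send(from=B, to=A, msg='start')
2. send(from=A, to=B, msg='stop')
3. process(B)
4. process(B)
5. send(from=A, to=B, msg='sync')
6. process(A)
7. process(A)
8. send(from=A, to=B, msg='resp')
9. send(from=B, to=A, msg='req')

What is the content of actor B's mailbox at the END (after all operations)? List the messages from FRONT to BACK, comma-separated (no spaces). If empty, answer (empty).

After 1 (send(from=B, to=A, msg='start')): A:[start] B:[]
After 2 (send(from=A, to=B, msg='stop')): A:[start] B:[stop]
After 3 (process(B)): A:[start] B:[]
After 4 (process(B)): A:[start] B:[]
After 5 (send(from=A, to=B, msg='sync')): A:[start] B:[sync]
After 6 (process(A)): A:[] B:[sync]
After 7 (process(A)): A:[] B:[sync]
After 8 (send(from=A, to=B, msg='resp')): A:[] B:[sync,resp]
After 9 (send(from=B, to=A, msg='req')): A:[req] B:[sync,resp]

Answer: sync,resp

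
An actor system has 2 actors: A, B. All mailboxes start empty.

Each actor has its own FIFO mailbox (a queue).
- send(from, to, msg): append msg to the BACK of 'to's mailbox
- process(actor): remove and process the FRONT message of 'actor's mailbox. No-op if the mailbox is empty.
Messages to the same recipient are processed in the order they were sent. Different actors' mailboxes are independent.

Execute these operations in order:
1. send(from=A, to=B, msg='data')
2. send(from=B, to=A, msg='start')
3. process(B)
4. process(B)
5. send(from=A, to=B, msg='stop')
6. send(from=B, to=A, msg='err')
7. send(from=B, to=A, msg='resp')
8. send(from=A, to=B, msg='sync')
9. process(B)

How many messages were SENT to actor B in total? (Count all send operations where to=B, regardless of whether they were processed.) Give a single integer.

Answer: 3

Derivation:
After 1 (send(from=A, to=B, msg='data')): A:[] B:[data]
After 2 (send(from=B, to=A, msg='start')): A:[start] B:[data]
After 3 (process(B)): A:[start] B:[]
After 4 (process(B)): A:[start] B:[]
After 5 (send(from=A, to=B, msg='stop')): A:[start] B:[stop]
After 6 (send(from=B, to=A, msg='err')): A:[start,err] B:[stop]
After 7 (send(from=B, to=A, msg='resp')): A:[start,err,resp] B:[stop]
After 8 (send(from=A, to=B, msg='sync')): A:[start,err,resp] B:[stop,sync]
After 9 (process(B)): A:[start,err,resp] B:[sync]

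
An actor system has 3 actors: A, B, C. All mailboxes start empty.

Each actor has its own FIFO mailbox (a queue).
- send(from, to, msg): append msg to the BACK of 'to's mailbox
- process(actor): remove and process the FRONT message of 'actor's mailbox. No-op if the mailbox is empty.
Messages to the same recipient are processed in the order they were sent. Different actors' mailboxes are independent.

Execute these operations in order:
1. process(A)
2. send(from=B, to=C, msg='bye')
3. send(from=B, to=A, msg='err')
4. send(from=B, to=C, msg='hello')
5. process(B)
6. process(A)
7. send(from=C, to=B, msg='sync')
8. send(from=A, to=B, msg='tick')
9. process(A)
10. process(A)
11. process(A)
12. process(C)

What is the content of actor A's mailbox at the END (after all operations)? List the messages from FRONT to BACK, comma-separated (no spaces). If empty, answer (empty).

Answer: (empty)

Derivation:
After 1 (process(A)): A:[] B:[] C:[]
After 2 (send(from=B, to=C, msg='bye')): A:[] B:[] C:[bye]
After 3 (send(from=B, to=A, msg='err')): A:[err] B:[] C:[bye]
After 4 (send(from=B, to=C, msg='hello')): A:[err] B:[] C:[bye,hello]
After 5 (process(B)): A:[err] B:[] C:[bye,hello]
After 6 (process(A)): A:[] B:[] C:[bye,hello]
After 7 (send(from=C, to=B, msg='sync')): A:[] B:[sync] C:[bye,hello]
After 8 (send(from=A, to=B, msg='tick')): A:[] B:[sync,tick] C:[bye,hello]
After 9 (process(A)): A:[] B:[sync,tick] C:[bye,hello]
After 10 (process(A)): A:[] B:[sync,tick] C:[bye,hello]
After 11 (process(A)): A:[] B:[sync,tick] C:[bye,hello]
After 12 (process(C)): A:[] B:[sync,tick] C:[hello]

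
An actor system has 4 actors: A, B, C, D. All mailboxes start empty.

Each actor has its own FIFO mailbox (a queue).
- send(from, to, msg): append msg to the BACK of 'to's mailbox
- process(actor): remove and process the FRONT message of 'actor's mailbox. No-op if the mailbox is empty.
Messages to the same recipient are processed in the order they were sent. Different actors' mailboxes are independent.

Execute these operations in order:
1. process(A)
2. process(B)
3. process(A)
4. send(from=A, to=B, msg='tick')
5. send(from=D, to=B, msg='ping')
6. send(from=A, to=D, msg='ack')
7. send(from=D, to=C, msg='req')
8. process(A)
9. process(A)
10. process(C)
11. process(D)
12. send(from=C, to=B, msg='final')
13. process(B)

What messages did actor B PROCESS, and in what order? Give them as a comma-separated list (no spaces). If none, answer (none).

Answer: tick

Derivation:
After 1 (process(A)): A:[] B:[] C:[] D:[]
After 2 (process(B)): A:[] B:[] C:[] D:[]
After 3 (process(A)): A:[] B:[] C:[] D:[]
After 4 (send(from=A, to=B, msg='tick')): A:[] B:[tick] C:[] D:[]
After 5 (send(from=D, to=B, msg='ping')): A:[] B:[tick,ping] C:[] D:[]
After 6 (send(from=A, to=D, msg='ack')): A:[] B:[tick,ping] C:[] D:[ack]
After 7 (send(from=D, to=C, msg='req')): A:[] B:[tick,ping] C:[req] D:[ack]
After 8 (process(A)): A:[] B:[tick,ping] C:[req] D:[ack]
After 9 (process(A)): A:[] B:[tick,ping] C:[req] D:[ack]
After 10 (process(C)): A:[] B:[tick,ping] C:[] D:[ack]
After 11 (process(D)): A:[] B:[tick,ping] C:[] D:[]
After 12 (send(from=C, to=B, msg='final')): A:[] B:[tick,ping,final] C:[] D:[]
After 13 (process(B)): A:[] B:[ping,final] C:[] D:[]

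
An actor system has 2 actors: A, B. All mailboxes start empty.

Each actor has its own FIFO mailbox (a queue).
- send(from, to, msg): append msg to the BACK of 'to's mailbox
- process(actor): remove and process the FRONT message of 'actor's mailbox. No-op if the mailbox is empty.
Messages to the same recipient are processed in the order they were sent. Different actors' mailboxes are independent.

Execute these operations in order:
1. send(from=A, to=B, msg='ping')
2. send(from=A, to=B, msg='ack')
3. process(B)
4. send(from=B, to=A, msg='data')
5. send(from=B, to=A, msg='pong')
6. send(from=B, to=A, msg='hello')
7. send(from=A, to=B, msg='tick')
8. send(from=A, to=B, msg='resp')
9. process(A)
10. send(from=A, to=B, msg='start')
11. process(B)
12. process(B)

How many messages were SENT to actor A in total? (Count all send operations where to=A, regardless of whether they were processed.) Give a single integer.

Answer: 3

Derivation:
After 1 (send(from=A, to=B, msg='ping')): A:[] B:[ping]
After 2 (send(from=A, to=B, msg='ack')): A:[] B:[ping,ack]
After 3 (process(B)): A:[] B:[ack]
After 4 (send(from=B, to=A, msg='data')): A:[data] B:[ack]
After 5 (send(from=B, to=A, msg='pong')): A:[data,pong] B:[ack]
After 6 (send(from=B, to=A, msg='hello')): A:[data,pong,hello] B:[ack]
After 7 (send(from=A, to=B, msg='tick')): A:[data,pong,hello] B:[ack,tick]
After 8 (send(from=A, to=B, msg='resp')): A:[data,pong,hello] B:[ack,tick,resp]
After 9 (process(A)): A:[pong,hello] B:[ack,tick,resp]
After 10 (send(from=A, to=B, msg='start')): A:[pong,hello] B:[ack,tick,resp,start]
After 11 (process(B)): A:[pong,hello] B:[tick,resp,start]
After 12 (process(B)): A:[pong,hello] B:[resp,start]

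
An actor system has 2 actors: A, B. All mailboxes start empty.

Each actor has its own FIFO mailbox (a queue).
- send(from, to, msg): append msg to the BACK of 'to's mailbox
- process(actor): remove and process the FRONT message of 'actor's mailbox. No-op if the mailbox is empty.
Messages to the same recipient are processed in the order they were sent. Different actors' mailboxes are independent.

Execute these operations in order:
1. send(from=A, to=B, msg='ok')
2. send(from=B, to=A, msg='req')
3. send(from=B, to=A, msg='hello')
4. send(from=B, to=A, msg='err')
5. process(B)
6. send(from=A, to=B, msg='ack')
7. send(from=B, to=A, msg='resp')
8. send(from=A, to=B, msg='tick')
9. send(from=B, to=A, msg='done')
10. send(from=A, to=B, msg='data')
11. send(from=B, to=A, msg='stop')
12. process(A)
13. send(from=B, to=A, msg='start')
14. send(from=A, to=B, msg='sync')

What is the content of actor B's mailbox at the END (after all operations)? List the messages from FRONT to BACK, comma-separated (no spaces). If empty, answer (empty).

After 1 (send(from=A, to=B, msg='ok')): A:[] B:[ok]
After 2 (send(from=B, to=A, msg='req')): A:[req] B:[ok]
After 3 (send(from=B, to=A, msg='hello')): A:[req,hello] B:[ok]
After 4 (send(from=B, to=A, msg='err')): A:[req,hello,err] B:[ok]
After 5 (process(B)): A:[req,hello,err] B:[]
After 6 (send(from=A, to=B, msg='ack')): A:[req,hello,err] B:[ack]
After 7 (send(from=B, to=A, msg='resp')): A:[req,hello,err,resp] B:[ack]
After 8 (send(from=A, to=B, msg='tick')): A:[req,hello,err,resp] B:[ack,tick]
After 9 (send(from=B, to=A, msg='done')): A:[req,hello,err,resp,done] B:[ack,tick]
After 10 (send(from=A, to=B, msg='data')): A:[req,hello,err,resp,done] B:[ack,tick,data]
After 11 (send(from=B, to=A, msg='stop')): A:[req,hello,err,resp,done,stop] B:[ack,tick,data]
After 12 (process(A)): A:[hello,err,resp,done,stop] B:[ack,tick,data]
After 13 (send(from=B, to=A, msg='start')): A:[hello,err,resp,done,stop,start] B:[ack,tick,data]
After 14 (send(from=A, to=B, msg='sync')): A:[hello,err,resp,done,stop,start] B:[ack,tick,data,sync]

Answer: ack,tick,data,sync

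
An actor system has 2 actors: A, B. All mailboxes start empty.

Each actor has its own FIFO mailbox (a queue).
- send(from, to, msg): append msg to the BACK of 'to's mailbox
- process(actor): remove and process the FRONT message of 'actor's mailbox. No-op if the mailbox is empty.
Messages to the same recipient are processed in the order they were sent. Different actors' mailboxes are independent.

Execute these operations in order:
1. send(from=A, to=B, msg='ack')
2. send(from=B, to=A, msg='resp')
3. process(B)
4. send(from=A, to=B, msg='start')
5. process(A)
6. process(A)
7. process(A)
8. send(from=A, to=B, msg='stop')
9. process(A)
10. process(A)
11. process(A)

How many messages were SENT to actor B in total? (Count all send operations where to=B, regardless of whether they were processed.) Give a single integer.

Answer: 3

Derivation:
After 1 (send(from=A, to=B, msg='ack')): A:[] B:[ack]
After 2 (send(from=B, to=A, msg='resp')): A:[resp] B:[ack]
After 3 (process(B)): A:[resp] B:[]
After 4 (send(from=A, to=B, msg='start')): A:[resp] B:[start]
After 5 (process(A)): A:[] B:[start]
After 6 (process(A)): A:[] B:[start]
After 7 (process(A)): A:[] B:[start]
After 8 (send(from=A, to=B, msg='stop')): A:[] B:[start,stop]
After 9 (process(A)): A:[] B:[start,stop]
After 10 (process(A)): A:[] B:[start,stop]
After 11 (process(A)): A:[] B:[start,stop]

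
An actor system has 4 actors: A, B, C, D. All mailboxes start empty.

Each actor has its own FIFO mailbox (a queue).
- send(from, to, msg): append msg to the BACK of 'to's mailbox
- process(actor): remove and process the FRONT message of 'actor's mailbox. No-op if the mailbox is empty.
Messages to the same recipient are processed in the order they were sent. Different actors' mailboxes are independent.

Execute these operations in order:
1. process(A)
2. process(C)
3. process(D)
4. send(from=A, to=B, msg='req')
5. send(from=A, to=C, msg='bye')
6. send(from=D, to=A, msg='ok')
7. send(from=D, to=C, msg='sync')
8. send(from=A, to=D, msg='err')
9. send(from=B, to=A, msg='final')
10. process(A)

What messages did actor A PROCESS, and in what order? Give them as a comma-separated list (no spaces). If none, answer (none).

Answer: ok

Derivation:
After 1 (process(A)): A:[] B:[] C:[] D:[]
After 2 (process(C)): A:[] B:[] C:[] D:[]
After 3 (process(D)): A:[] B:[] C:[] D:[]
After 4 (send(from=A, to=B, msg='req')): A:[] B:[req] C:[] D:[]
After 5 (send(from=A, to=C, msg='bye')): A:[] B:[req] C:[bye] D:[]
After 6 (send(from=D, to=A, msg='ok')): A:[ok] B:[req] C:[bye] D:[]
After 7 (send(from=D, to=C, msg='sync')): A:[ok] B:[req] C:[bye,sync] D:[]
After 8 (send(from=A, to=D, msg='err')): A:[ok] B:[req] C:[bye,sync] D:[err]
After 9 (send(from=B, to=A, msg='final')): A:[ok,final] B:[req] C:[bye,sync] D:[err]
After 10 (process(A)): A:[final] B:[req] C:[bye,sync] D:[err]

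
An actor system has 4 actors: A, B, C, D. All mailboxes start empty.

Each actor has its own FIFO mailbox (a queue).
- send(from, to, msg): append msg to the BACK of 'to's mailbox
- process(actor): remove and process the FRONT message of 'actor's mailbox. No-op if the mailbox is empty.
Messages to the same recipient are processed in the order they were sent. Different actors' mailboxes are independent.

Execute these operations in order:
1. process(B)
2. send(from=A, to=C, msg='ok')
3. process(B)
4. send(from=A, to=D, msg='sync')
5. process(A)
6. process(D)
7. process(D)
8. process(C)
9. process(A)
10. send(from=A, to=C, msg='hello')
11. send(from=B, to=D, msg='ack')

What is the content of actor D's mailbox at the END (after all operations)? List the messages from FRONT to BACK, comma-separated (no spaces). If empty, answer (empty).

Answer: ack

Derivation:
After 1 (process(B)): A:[] B:[] C:[] D:[]
After 2 (send(from=A, to=C, msg='ok')): A:[] B:[] C:[ok] D:[]
After 3 (process(B)): A:[] B:[] C:[ok] D:[]
After 4 (send(from=A, to=D, msg='sync')): A:[] B:[] C:[ok] D:[sync]
After 5 (process(A)): A:[] B:[] C:[ok] D:[sync]
After 6 (process(D)): A:[] B:[] C:[ok] D:[]
After 7 (process(D)): A:[] B:[] C:[ok] D:[]
After 8 (process(C)): A:[] B:[] C:[] D:[]
After 9 (process(A)): A:[] B:[] C:[] D:[]
After 10 (send(from=A, to=C, msg='hello')): A:[] B:[] C:[hello] D:[]
After 11 (send(from=B, to=D, msg='ack')): A:[] B:[] C:[hello] D:[ack]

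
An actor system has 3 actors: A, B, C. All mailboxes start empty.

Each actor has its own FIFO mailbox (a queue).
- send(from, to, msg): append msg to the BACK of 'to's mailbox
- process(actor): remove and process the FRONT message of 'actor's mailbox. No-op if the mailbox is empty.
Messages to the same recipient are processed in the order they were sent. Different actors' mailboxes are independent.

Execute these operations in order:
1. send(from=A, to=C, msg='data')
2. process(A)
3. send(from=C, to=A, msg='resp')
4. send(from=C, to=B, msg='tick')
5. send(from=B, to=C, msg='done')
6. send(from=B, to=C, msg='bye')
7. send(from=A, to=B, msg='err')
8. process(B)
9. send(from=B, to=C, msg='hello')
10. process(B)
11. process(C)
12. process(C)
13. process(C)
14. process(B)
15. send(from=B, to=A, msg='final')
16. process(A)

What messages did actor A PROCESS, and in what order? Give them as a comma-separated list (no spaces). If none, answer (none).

Answer: resp

Derivation:
After 1 (send(from=A, to=C, msg='data')): A:[] B:[] C:[data]
After 2 (process(A)): A:[] B:[] C:[data]
After 3 (send(from=C, to=A, msg='resp')): A:[resp] B:[] C:[data]
After 4 (send(from=C, to=B, msg='tick')): A:[resp] B:[tick] C:[data]
After 5 (send(from=B, to=C, msg='done')): A:[resp] B:[tick] C:[data,done]
After 6 (send(from=B, to=C, msg='bye')): A:[resp] B:[tick] C:[data,done,bye]
After 7 (send(from=A, to=B, msg='err')): A:[resp] B:[tick,err] C:[data,done,bye]
After 8 (process(B)): A:[resp] B:[err] C:[data,done,bye]
After 9 (send(from=B, to=C, msg='hello')): A:[resp] B:[err] C:[data,done,bye,hello]
After 10 (process(B)): A:[resp] B:[] C:[data,done,bye,hello]
After 11 (process(C)): A:[resp] B:[] C:[done,bye,hello]
After 12 (process(C)): A:[resp] B:[] C:[bye,hello]
After 13 (process(C)): A:[resp] B:[] C:[hello]
After 14 (process(B)): A:[resp] B:[] C:[hello]
After 15 (send(from=B, to=A, msg='final')): A:[resp,final] B:[] C:[hello]
After 16 (process(A)): A:[final] B:[] C:[hello]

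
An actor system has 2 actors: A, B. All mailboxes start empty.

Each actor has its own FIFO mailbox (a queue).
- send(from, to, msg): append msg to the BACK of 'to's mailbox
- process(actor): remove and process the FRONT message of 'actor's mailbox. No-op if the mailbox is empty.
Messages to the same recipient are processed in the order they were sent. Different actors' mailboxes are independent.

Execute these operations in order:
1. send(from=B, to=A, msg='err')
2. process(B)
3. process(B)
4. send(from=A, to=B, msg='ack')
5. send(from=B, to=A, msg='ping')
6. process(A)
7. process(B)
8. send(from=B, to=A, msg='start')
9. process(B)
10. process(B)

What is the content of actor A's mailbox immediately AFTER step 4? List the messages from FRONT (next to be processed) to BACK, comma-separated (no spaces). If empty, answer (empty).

After 1 (send(from=B, to=A, msg='err')): A:[err] B:[]
After 2 (process(B)): A:[err] B:[]
After 3 (process(B)): A:[err] B:[]
After 4 (send(from=A, to=B, msg='ack')): A:[err] B:[ack]

err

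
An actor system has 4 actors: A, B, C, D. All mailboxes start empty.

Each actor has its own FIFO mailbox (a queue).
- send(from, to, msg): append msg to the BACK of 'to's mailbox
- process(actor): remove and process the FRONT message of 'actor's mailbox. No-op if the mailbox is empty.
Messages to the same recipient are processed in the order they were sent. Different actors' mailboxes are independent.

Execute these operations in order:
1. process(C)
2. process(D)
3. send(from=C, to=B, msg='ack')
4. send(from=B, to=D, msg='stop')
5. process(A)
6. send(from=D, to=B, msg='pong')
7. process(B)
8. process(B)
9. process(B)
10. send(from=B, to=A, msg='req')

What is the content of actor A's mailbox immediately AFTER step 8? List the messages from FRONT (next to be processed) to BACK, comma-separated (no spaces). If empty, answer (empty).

After 1 (process(C)): A:[] B:[] C:[] D:[]
After 2 (process(D)): A:[] B:[] C:[] D:[]
After 3 (send(from=C, to=B, msg='ack')): A:[] B:[ack] C:[] D:[]
After 4 (send(from=B, to=D, msg='stop')): A:[] B:[ack] C:[] D:[stop]
After 5 (process(A)): A:[] B:[ack] C:[] D:[stop]
After 6 (send(from=D, to=B, msg='pong')): A:[] B:[ack,pong] C:[] D:[stop]
After 7 (process(B)): A:[] B:[pong] C:[] D:[stop]
After 8 (process(B)): A:[] B:[] C:[] D:[stop]

(empty)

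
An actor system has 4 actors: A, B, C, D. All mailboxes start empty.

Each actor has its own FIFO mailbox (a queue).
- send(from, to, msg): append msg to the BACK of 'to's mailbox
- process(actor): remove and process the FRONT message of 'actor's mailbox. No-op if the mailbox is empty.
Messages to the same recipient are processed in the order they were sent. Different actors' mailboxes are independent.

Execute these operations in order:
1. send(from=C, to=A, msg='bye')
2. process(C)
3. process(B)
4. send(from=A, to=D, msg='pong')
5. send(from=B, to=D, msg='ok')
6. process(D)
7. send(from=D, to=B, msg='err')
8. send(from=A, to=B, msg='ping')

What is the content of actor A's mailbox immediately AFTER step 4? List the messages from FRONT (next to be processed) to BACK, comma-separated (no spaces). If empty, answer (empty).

After 1 (send(from=C, to=A, msg='bye')): A:[bye] B:[] C:[] D:[]
After 2 (process(C)): A:[bye] B:[] C:[] D:[]
After 3 (process(B)): A:[bye] B:[] C:[] D:[]
After 4 (send(from=A, to=D, msg='pong')): A:[bye] B:[] C:[] D:[pong]

bye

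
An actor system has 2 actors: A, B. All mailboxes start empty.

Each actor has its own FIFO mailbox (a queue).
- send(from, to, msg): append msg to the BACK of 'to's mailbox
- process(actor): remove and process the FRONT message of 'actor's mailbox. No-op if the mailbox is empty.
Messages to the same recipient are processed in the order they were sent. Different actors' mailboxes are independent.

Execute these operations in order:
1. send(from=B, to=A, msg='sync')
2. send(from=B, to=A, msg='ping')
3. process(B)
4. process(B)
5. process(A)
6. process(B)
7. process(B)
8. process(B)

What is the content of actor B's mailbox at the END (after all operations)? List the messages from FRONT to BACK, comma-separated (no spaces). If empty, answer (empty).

Answer: (empty)

Derivation:
After 1 (send(from=B, to=A, msg='sync')): A:[sync] B:[]
After 2 (send(from=B, to=A, msg='ping')): A:[sync,ping] B:[]
After 3 (process(B)): A:[sync,ping] B:[]
After 4 (process(B)): A:[sync,ping] B:[]
After 5 (process(A)): A:[ping] B:[]
After 6 (process(B)): A:[ping] B:[]
After 7 (process(B)): A:[ping] B:[]
After 8 (process(B)): A:[ping] B:[]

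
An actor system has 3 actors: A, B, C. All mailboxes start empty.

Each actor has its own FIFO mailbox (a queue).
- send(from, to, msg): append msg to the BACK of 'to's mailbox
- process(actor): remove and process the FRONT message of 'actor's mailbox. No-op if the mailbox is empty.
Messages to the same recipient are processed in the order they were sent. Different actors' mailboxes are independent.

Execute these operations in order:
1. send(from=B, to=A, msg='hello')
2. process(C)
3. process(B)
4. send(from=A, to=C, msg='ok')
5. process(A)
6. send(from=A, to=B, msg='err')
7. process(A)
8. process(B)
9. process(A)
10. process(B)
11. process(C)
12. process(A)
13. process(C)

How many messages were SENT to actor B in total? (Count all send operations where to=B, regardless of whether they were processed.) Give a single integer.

After 1 (send(from=B, to=A, msg='hello')): A:[hello] B:[] C:[]
After 2 (process(C)): A:[hello] B:[] C:[]
After 3 (process(B)): A:[hello] B:[] C:[]
After 4 (send(from=A, to=C, msg='ok')): A:[hello] B:[] C:[ok]
After 5 (process(A)): A:[] B:[] C:[ok]
After 6 (send(from=A, to=B, msg='err')): A:[] B:[err] C:[ok]
After 7 (process(A)): A:[] B:[err] C:[ok]
After 8 (process(B)): A:[] B:[] C:[ok]
After 9 (process(A)): A:[] B:[] C:[ok]
After 10 (process(B)): A:[] B:[] C:[ok]
After 11 (process(C)): A:[] B:[] C:[]
After 12 (process(A)): A:[] B:[] C:[]
After 13 (process(C)): A:[] B:[] C:[]

Answer: 1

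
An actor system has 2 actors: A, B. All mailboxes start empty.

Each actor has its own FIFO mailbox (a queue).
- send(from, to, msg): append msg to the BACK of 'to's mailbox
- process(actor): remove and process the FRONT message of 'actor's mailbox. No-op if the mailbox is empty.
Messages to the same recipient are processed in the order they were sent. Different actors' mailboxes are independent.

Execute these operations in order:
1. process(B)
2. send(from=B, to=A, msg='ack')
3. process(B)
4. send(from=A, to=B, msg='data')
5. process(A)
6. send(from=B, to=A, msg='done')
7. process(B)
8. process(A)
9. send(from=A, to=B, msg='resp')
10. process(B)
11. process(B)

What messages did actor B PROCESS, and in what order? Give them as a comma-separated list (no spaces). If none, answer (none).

After 1 (process(B)): A:[] B:[]
After 2 (send(from=B, to=A, msg='ack')): A:[ack] B:[]
After 3 (process(B)): A:[ack] B:[]
After 4 (send(from=A, to=B, msg='data')): A:[ack] B:[data]
After 5 (process(A)): A:[] B:[data]
After 6 (send(from=B, to=A, msg='done')): A:[done] B:[data]
After 7 (process(B)): A:[done] B:[]
After 8 (process(A)): A:[] B:[]
After 9 (send(from=A, to=B, msg='resp')): A:[] B:[resp]
After 10 (process(B)): A:[] B:[]
After 11 (process(B)): A:[] B:[]

Answer: data,resp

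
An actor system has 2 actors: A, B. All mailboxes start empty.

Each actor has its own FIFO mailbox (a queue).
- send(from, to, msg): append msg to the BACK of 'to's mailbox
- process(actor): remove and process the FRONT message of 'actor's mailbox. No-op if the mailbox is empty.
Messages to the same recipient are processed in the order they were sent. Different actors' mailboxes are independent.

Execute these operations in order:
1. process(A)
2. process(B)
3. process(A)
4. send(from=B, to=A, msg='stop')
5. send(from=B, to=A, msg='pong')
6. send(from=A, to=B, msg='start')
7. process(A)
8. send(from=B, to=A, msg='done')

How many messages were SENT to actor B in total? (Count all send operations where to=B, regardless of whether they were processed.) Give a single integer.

Answer: 1

Derivation:
After 1 (process(A)): A:[] B:[]
After 2 (process(B)): A:[] B:[]
After 3 (process(A)): A:[] B:[]
After 4 (send(from=B, to=A, msg='stop')): A:[stop] B:[]
After 5 (send(from=B, to=A, msg='pong')): A:[stop,pong] B:[]
After 6 (send(from=A, to=B, msg='start')): A:[stop,pong] B:[start]
After 7 (process(A)): A:[pong] B:[start]
After 8 (send(from=B, to=A, msg='done')): A:[pong,done] B:[start]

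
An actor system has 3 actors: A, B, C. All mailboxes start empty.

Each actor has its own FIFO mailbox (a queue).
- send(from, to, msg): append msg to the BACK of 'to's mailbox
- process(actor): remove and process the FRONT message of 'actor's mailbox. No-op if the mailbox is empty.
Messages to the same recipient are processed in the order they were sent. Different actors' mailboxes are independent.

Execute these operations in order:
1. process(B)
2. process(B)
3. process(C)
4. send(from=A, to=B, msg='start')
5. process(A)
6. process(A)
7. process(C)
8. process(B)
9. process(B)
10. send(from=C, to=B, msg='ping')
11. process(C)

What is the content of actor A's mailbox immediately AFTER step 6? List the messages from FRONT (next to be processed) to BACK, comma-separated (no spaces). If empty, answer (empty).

After 1 (process(B)): A:[] B:[] C:[]
After 2 (process(B)): A:[] B:[] C:[]
After 3 (process(C)): A:[] B:[] C:[]
After 4 (send(from=A, to=B, msg='start')): A:[] B:[start] C:[]
After 5 (process(A)): A:[] B:[start] C:[]
After 6 (process(A)): A:[] B:[start] C:[]

(empty)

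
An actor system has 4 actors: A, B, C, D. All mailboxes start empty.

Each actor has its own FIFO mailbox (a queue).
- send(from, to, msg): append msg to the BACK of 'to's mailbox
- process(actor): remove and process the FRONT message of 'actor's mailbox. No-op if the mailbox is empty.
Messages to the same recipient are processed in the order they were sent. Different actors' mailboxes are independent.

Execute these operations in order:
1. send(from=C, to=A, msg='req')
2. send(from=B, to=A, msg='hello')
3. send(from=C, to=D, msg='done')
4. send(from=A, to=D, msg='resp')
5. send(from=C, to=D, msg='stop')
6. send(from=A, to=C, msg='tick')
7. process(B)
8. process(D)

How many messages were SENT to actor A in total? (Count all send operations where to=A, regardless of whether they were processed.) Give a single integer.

After 1 (send(from=C, to=A, msg='req')): A:[req] B:[] C:[] D:[]
After 2 (send(from=B, to=A, msg='hello')): A:[req,hello] B:[] C:[] D:[]
After 3 (send(from=C, to=D, msg='done')): A:[req,hello] B:[] C:[] D:[done]
After 4 (send(from=A, to=D, msg='resp')): A:[req,hello] B:[] C:[] D:[done,resp]
After 5 (send(from=C, to=D, msg='stop')): A:[req,hello] B:[] C:[] D:[done,resp,stop]
After 6 (send(from=A, to=C, msg='tick')): A:[req,hello] B:[] C:[tick] D:[done,resp,stop]
After 7 (process(B)): A:[req,hello] B:[] C:[tick] D:[done,resp,stop]
After 8 (process(D)): A:[req,hello] B:[] C:[tick] D:[resp,stop]

Answer: 2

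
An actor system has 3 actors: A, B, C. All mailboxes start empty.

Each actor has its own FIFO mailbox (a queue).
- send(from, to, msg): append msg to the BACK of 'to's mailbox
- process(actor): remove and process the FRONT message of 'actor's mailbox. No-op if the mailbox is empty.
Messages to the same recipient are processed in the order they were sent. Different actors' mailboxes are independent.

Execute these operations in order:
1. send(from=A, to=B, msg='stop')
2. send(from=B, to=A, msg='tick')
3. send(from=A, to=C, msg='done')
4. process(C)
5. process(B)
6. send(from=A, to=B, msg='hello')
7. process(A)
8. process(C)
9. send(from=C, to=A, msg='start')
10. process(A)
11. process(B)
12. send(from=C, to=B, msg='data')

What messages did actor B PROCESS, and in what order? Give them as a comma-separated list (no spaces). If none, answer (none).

Answer: stop,hello

Derivation:
After 1 (send(from=A, to=B, msg='stop')): A:[] B:[stop] C:[]
After 2 (send(from=B, to=A, msg='tick')): A:[tick] B:[stop] C:[]
After 3 (send(from=A, to=C, msg='done')): A:[tick] B:[stop] C:[done]
After 4 (process(C)): A:[tick] B:[stop] C:[]
After 5 (process(B)): A:[tick] B:[] C:[]
After 6 (send(from=A, to=B, msg='hello')): A:[tick] B:[hello] C:[]
After 7 (process(A)): A:[] B:[hello] C:[]
After 8 (process(C)): A:[] B:[hello] C:[]
After 9 (send(from=C, to=A, msg='start')): A:[start] B:[hello] C:[]
After 10 (process(A)): A:[] B:[hello] C:[]
After 11 (process(B)): A:[] B:[] C:[]
After 12 (send(from=C, to=B, msg='data')): A:[] B:[data] C:[]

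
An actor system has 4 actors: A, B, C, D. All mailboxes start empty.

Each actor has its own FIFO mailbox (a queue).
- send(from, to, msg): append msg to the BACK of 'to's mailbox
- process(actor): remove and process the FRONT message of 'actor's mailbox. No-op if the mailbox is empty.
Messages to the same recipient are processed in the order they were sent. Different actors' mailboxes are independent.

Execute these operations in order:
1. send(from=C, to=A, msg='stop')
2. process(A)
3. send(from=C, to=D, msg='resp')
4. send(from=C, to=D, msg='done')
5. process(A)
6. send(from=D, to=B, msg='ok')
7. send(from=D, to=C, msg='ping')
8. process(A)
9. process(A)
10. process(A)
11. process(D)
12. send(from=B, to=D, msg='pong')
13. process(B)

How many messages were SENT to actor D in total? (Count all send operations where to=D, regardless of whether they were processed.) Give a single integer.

Answer: 3

Derivation:
After 1 (send(from=C, to=A, msg='stop')): A:[stop] B:[] C:[] D:[]
After 2 (process(A)): A:[] B:[] C:[] D:[]
After 3 (send(from=C, to=D, msg='resp')): A:[] B:[] C:[] D:[resp]
After 4 (send(from=C, to=D, msg='done')): A:[] B:[] C:[] D:[resp,done]
After 5 (process(A)): A:[] B:[] C:[] D:[resp,done]
After 6 (send(from=D, to=B, msg='ok')): A:[] B:[ok] C:[] D:[resp,done]
After 7 (send(from=D, to=C, msg='ping')): A:[] B:[ok] C:[ping] D:[resp,done]
After 8 (process(A)): A:[] B:[ok] C:[ping] D:[resp,done]
After 9 (process(A)): A:[] B:[ok] C:[ping] D:[resp,done]
After 10 (process(A)): A:[] B:[ok] C:[ping] D:[resp,done]
After 11 (process(D)): A:[] B:[ok] C:[ping] D:[done]
After 12 (send(from=B, to=D, msg='pong')): A:[] B:[ok] C:[ping] D:[done,pong]
After 13 (process(B)): A:[] B:[] C:[ping] D:[done,pong]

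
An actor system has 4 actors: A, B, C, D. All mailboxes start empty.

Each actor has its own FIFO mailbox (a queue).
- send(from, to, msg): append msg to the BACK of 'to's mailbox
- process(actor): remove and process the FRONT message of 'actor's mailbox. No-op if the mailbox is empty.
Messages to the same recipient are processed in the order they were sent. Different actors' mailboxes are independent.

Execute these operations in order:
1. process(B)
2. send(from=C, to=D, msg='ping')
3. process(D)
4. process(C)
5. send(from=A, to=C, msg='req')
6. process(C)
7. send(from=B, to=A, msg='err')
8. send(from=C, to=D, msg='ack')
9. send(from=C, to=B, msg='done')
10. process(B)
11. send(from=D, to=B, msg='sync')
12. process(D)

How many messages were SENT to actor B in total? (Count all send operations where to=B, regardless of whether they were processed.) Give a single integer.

After 1 (process(B)): A:[] B:[] C:[] D:[]
After 2 (send(from=C, to=D, msg='ping')): A:[] B:[] C:[] D:[ping]
After 3 (process(D)): A:[] B:[] C:[] D:[]
After 4 (process(C)): A:[] B:[] C:[] D:[]
After 5 (send(from=A, to=C, msg='req')): A:[] B:[] C:[req] D:[]
After 6 (process(C)): A:[] B:[] C:[] D:[]
After 7 (send(from=B, to=A, msg='err')): A:[err] B:[] C:[] D:[]
After 8 (send(from=C, to=D, msg='ack')): A:[err] B:[] C:[] D:[ack]
After 9 (send(from=C, to=B, msg='done')): A:[err] B:[done] C:[] D:[ack]
After 10 (process(B)): A:[err] B:[] C:[] D:[ack]
After 11 (send(from=D, to=B, msg='sync')): A:[err] B:[sync] C:[] D:[ack]
After 12 (process(D)): A:[err] B:[sync] C:[] D:[]

Answer: 2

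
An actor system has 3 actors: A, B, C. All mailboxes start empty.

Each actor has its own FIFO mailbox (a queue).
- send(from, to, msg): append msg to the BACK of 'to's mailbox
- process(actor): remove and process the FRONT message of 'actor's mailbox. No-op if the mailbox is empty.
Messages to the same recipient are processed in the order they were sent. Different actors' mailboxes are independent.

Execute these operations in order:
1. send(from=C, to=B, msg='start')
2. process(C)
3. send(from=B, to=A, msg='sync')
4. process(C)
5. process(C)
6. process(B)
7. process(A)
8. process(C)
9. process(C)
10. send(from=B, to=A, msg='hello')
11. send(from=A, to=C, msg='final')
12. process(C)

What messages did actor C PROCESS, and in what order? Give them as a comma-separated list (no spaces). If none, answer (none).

After 1 (send(from=C, to=B, msg='start')): A:[] B:[start] C:[]
After 2 (process(C)): A:[] B:[start] C:[]
After 3 (send(from=B, to=A, msg='sync')): A:[sync] B:[start] C:[]
After 4 (process(C)): A:[sync] B:[start] C:[]
After 5 (process(C)): A:[sync] B:[start] C:[]
After 6 (process(B)): A:[sync] B:[] C:[]
After 7 (process(A)): A:[] B:[] C:[]
After 8 (process(C)): A:[] B:[] C:[]
After 9 (process(C)): A:[] B:[] C:[]
After 10 (send(from=B, to=A, msg='hello')): A:[hello] B:[] C:[]
After 11 (send(from=A, to=C, msg='final')): A:[hello] B:[] C:[final]
After 12 (process(C)): A:[hello] B:[] C:[]

Answer: final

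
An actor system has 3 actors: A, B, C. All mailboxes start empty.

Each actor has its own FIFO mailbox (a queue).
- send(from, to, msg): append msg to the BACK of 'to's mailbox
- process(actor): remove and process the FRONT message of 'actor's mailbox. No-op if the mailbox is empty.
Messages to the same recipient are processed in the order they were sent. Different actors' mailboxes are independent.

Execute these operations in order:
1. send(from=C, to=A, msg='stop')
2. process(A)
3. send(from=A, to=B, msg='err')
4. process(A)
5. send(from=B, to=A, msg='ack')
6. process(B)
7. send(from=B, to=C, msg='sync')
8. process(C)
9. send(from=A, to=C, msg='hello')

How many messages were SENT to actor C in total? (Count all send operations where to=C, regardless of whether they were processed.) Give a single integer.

After 1 (send(from=C, to=A, msg='stop')): A:[stop] B:[] C:[]
After 2 (process(A)): A:[] B:[] C:[]
After 3 (send(from=A, to=B, msg='err')): A:[] B:[err] C:[]
After 4 (process(A)): A:[] B:[err] C:[]
After 5 (send(from=B, to=A, msg='ack')): A:[ack] B:[err] C:[]
After 6 (process(B)): A:[ack] B:[] C:[]
After 7 (send(from=B, to=C, msg='sync')): A:[ack] B:[] C:[sync]
After 8 (process(C)): A:[ack] B:[] C:[]
After 9 (send(from=A, to=C, msg='hello')): A:[ack] B:[] C:[hello]

Answer: 2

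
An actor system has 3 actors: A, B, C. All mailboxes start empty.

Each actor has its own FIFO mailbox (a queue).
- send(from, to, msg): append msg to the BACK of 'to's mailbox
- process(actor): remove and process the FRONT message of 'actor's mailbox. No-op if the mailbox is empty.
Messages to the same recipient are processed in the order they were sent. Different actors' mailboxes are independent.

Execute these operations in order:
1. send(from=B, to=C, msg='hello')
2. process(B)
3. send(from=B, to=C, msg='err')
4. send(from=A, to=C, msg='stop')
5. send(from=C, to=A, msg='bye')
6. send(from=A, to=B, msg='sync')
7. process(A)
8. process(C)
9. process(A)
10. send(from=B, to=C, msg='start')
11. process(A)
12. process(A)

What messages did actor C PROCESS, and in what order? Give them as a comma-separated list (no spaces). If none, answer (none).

Answer: hello

Derivation:
After 1 (send(from=B, to=C, msg='hello')): A:[] B:[] C:[hello]
After 2 (process(B)): A:[] B:[] C:[hello]
After 3 (send(from=B, to=C, msg='err')): A:[] B:[] C:[hello,err]
After 4 (send(from=A, to=C, msg='stop')): A:[] B:[] C:[hello,err,stop]
After 5 (send(from=C, to=A, msg='bye')): A:[bye] B:[] C:[hello,err,stop]
After 6 (send(from=A, to=B, msg='sync')): A:[bye] B:[sync] C:[hello,err,stop]
After 7 (process(A)): A:[] B:[sync] C:[hello,err,stop]
After 8 (process(C)): A:[] B:[sync] C:[err,stop]
After 9 (process(A)): A:[] B:[sync] C:[err,stop]
After 10 (send(from=B, to=C, msg='start')): A:[] B:[sync] C:[err,stop,start]
After 11 (process(A)): A:[] B:[sync] C:[err,stop,start]
After 12 (process(A)): A:[] B:[sync] C:[err,stop,start]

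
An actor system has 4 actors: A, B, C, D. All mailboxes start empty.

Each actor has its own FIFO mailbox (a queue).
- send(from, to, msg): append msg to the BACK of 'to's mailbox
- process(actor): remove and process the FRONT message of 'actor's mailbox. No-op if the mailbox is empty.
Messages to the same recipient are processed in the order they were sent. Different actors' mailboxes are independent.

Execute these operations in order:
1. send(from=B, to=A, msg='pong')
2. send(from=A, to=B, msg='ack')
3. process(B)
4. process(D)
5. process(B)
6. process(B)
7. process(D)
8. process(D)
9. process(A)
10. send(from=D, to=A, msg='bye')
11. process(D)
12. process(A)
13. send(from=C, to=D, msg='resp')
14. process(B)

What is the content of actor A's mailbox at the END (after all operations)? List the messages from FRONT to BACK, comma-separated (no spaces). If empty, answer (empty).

After 1 (send(from=B, to=A, msg='pong')): A:[pong] B:[] C:[] D:[]
After 2 (send(from=A, to=B, msg='ack')): A:[pong] B:[ack] C:[] D:[]
After 3 (process(B)): A:[pong] B:[] C:[] D:[]
After 4 (process(D)): A:[pong] B:[] C:[] D:[]
After 5 (process(B)): A:[pong] B:[] C:[] D:[]
After 6 (process(B)): A:[pong] B:[] C:[] D:[]
After 7 (process(D)): A:[pong] B:[] C:[] D:[]
After 8 (process(D)): A:[pong] B:[] C:[] D:[]
After 9 (process(A)): A:[] B:[] C:[] D:[]
After 10 (send(from=D, to=A, msg='bye')): A:[bye] B:[] C:[] D:[]
After 11 (process(D)): A:[bye] B:[] C:[] D:[]
After 12 (process(A)): A:[] B:[] C:[] D:[]
After 13 (send(from=C, to=D, msg='resp')): A:[] B:[] C:[] D:[resp]
After 14 (process(B)): A:[] B:[] C:[] D:[resp]

Answer: (empty)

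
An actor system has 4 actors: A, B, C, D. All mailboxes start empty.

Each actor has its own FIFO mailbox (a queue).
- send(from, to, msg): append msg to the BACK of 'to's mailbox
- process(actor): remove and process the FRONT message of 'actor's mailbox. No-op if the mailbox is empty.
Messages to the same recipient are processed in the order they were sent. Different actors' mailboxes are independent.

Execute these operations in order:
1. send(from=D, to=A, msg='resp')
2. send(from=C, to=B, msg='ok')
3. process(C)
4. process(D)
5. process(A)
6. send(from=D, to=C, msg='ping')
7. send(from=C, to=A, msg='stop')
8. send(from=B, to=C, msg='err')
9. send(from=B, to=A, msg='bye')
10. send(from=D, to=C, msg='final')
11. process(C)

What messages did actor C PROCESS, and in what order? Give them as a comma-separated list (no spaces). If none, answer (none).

After 1 (send(from=D, to=A, msg='resp')): A:[resp] B:[] C:[] D:[]
After 2 (send(from=C, to=B, msg='ok')): A:[resp] B:[ok] C:[] D:[]
After 3 (process(C)): A:[resp] B:[ok] C:[] D:[]
After 4 (process(D)): A:[resp] B:[ok] C:[] D:[]
After 5 (process(A)): A:[] B:[ok] C:[] D:[]
After 6 (send(from=D, to=C, msg='ping')): A:[] B:[ok] C:[ping] D:[]
After 7 (send(from=C, to=A, msg='stop')): A:[stop] B:[ok] C:[ping] D:[]
After 8 (send(from=B, to=C, msg='err')): A:[stop] B:[ok] C:[ping,err] D:[]
After 9 (send(from=B, to=A, msg='bye')): A:[stop,bye] B:[ok] C:[ping,err] D:[]
After 10 (send(from=D, to=C, msg='final')): A:[stop,bye] B:[ok] C:[ping,err,final] D:[]
After 11 (process(C)): A:[stop,bye] B:[ok] C:[err,final] D:[]

Answer: ping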